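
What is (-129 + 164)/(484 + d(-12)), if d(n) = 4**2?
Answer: 7/100 ≈ 0.070000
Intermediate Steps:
d(n) = 16
(-129 + 164)/(484 + d(-12)) = (-129 + 164)/(484 + 16) = 35/500 = 35*(1/500) = 7/100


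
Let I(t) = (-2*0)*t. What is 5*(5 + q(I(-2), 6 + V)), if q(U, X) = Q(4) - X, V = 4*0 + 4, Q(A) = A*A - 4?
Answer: 35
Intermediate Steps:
I(t) = 0 (I(t) = 0*t = 0)
Q(A) = -4 + A² (Q(A) = A² - 4 = -4 + A²)
V = 4 (V = 0 + 4 = 4)
q(U, X) = 12 - X (q(U, X) = (-4 + 4²) - X = (-4 + 16) - X = 12 - X)
5*(5 + q(I(-2), 6 + V)) = 5*(5 + (12 - (6 + 4))) = 5*(5 + (12 - 1*10)) = 5*(5 + (12 - 10)) = 5*(5 + 2) = 5*7 = 35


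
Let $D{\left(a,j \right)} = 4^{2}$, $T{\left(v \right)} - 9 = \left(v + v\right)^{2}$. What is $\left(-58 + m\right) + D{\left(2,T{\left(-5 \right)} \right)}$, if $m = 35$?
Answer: $-7$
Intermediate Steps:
$T{\left(v \right)} = 9 + 4 v^{2}$ ($T{\left(v \right)} = 9 + \left(v + v\right)^{2} = 9 + \left(2 v\right)^{2} = 9 + 4 v^{2}$)
$D{\left(a,j \right)} = 16$
$\left(-58 + m\right) + D{\left(2,T{\left(-5 \right)} \right)} = \left(-58 + 35\right) + 16 = -23 + 16 = -7$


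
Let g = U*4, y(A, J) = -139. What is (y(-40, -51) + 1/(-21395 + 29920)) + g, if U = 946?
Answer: 31073626/8525 ≈ 3645.0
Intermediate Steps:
g = 3784 (g = 946*4 = 3784)
(y(-40, -51) + 1/(-21395 + 29920)) + g = (-139 + 1/(-21395 + 29920)) + 3784 = (-139 + 1/8525) + 3784 = -1184974/8525 + 3784 = 31073626/8525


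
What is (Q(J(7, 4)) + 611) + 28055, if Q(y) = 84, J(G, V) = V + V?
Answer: 28750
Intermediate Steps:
J(G, V) = 2*V
(Q(J(7, 4)) + 611) + 28055 = (84 + 611) + 28055 = 695 + 28055 = 28750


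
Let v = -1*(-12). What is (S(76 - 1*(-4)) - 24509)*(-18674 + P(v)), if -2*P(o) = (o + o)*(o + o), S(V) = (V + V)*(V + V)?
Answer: -20687542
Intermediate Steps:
S(V) = 4*V² (S(V) = (2*V)*(2*V) = 4*V²)
v = 12
P(o) = -2*o² (P(o) = -(o + o)*(o + o)/2 = -2*o*2*o/2 = -2*o²)
(S(76 - 1*(-4)) - 24509)*(-18674 + P(v)) = (4*(76 - 1*(-4))² - 24509)*(-18674 - 2*12²) = (4*(76 + 4)² - 24509)*(-18674 - 2*144) = (4*80² - 24509)*(-18674 - 288) = (4*6400 - 24509)*(-18962) = (25600 - 24509)*(-18962) = 1091*(-18962) = -20687542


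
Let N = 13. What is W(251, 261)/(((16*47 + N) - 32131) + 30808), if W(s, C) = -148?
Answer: 74/279 ≈ 0.26523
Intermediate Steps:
W(251, 261)/(((16*47 + N) - 32131) + 30808) = -148/(((16*47 + 13) - 32131) + 30808) = -148/(((752 + 13) - 32131) + 30808) = -148/((765 - 32131) + 30808) = -148/(-31366 + 30808) = -148/(-558) = -148*(-1/558) = 74/279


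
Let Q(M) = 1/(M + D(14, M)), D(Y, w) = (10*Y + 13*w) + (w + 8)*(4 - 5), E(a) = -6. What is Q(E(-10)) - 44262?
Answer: -2390147/54 ≈ -44262.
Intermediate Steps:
D(Y, w) = -8 + 10*Y + 12*w (D(Y, w) = (10*Y + 13*w) + (8 + w)*(-1) = (10*Y + 13*w) + (-8 - w) = -8 + 10*Y + 12*w)
Q(M) = 1/(132 + 13*M) (Q(M) = 1/(M + (-8 + 10*14 + 12*M)) = 1/(M + (-8 + 140 + 12*M)) = 1/(M + (132 + 12*M)) = 1/(132 + 13*M))
Q(E(-10)) - 44262 = 1/(132 + 13*(-6)) - 44262 = 1/(132 - 78) - 44262 = 1/54 - 44262 = -2390147/54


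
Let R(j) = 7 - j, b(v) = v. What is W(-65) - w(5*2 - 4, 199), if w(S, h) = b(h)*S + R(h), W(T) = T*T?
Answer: 3223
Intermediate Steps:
W(T) = T²
w(S, h) = 7 - h + S*h (w(S, h) = h*S + (7 - h) = S*h + (7 - h) = 7 - h + S*h)
W(-65) - w(5*2 - 4, 199) = (-65)² - (7 - 1*199 + (5*2 - 4)*199) = 4225 - (7 - 199 + (10 - 4)*199) = 4225 - (7 - 199 + 6*199) = 4225 - (7 - 199 + 1194) = 4225 - 1*1002 = 4225 - 1002 = 3223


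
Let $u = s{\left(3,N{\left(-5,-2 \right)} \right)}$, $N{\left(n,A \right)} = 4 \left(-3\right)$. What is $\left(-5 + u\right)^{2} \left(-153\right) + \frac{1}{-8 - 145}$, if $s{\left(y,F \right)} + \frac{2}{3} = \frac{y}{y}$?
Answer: $- \frac{509797}{153} \approx -3332.0$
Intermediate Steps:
$N{\left(n,A \right)} = -12$
$s{\left(y,F \right)} = \frac{1}{3}$ ($s{\left(y,F \right)} = - \frac{2}{3} + \frac{y}{y} = - \frac{2}{3} + 1 = \frac{1}{3}$)
$u = \frac{1}{3} \approx 0.33333$
$\left(-5 + u\right)^{2} \left(-153\right) + \frac{1}{-8 - 145} = \left(-5 + \frac{1}{3}\right)^{2} \left(-153\right) + \frac{1}{-8 - 145} = \left(- \frac{14}{3}\right)^{2} \left(-153\right) + \frac{1}{-153} = \frac{196}{9} \left(-153\right) - \frac{1}{153} = -3332 - \frac{1}{153} = - \frac{509797}{153}$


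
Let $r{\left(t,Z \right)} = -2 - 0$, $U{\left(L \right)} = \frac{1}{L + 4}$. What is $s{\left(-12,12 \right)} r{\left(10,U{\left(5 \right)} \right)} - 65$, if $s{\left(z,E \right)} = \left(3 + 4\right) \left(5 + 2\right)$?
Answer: $-163$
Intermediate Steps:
$s{\left(z,E \right)} = 49$ ($s{\left(z,E \right)} = 7 \cdot 7 = 49$)
$U{\left(L \right)} = \frac{1}{4 + L}$
$r{\left(t,Z \right)} = -2$ ($r{\left(t,Z \right)} = -2 + 0 = -2$)
$s{\left(-12,12 \right)} r{\left(10,U{\left(5 \right)} \right)} - 65 = 49 \left(-2\right) - 65 = -98 - 65 = -163$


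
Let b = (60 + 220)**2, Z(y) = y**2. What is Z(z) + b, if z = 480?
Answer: 308800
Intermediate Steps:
b = 78400 (b = 280**2 = 78400)
Z(z) + b = 480**2 + 78400 = 230400 + 78400 = 308800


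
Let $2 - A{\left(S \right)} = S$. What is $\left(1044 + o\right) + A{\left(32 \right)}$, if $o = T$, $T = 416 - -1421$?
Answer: $2851$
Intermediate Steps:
$A{\left(S \right)} = 2 - S$
$T = 1837$ ($T = 416 + 1421 = 1837$)
$o = 1837$
$\left(1044 + o\right) + A{\left(32 \right)} = \left(1044 + 1837\right) + \left(2 - 32\right) = 2881 + \left(2 - 32\right) = 2881 - 30 = 2851$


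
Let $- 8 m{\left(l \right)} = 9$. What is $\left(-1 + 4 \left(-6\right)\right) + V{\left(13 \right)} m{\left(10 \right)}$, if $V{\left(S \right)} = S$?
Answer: $- \frac{317}{8} \approx -39.625$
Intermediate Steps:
$m{\left(l \right)} = - \frac{9}{8}$ ($m{\left(l \right)} = \left(- \frac{1}{8}\right) 9 = - \frac{9}{8}$)
$\left(-1 + 4 \left(-6\right)\right) + V{\left(13 \right)} m{\left(10 \right)} = \left(-1 + 4 \left(-6\right)\right) + 13 \left(- \frac{9}{8}\right) = \left(-1 - 24\right) - \frac{117}{8} = -25 - \frac{117}{8} = - \frac{317}{8}$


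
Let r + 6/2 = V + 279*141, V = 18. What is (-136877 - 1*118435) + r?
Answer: -215958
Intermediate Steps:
r = 39354 (r = -3 + (18 + 279*141) = -3 + (18 + 39339) = -3 + 39357 = 39354)
(-136877 - 1*118435) + r = (-136877 - 1*118435) + 39354 = (-136877 - 118435) + 39354 = -255312 + 39354 = -215958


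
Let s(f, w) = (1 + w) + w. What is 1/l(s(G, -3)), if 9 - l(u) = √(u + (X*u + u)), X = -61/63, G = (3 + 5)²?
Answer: 567/5428 + 15*I*√91/5428 ≈ 0.10446 + 0.026362*I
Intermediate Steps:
G = 64 (G = 8² = 64)
X = -61/63 (X = -61*1/63 = -61/63 ≈ -0.96825)
s(f, w) = 1 + 2*w
l(u) = 9 - √455*√u/21 (l(u) = 9 - √(u + (-61*u/63 + u)) = 9 - √(u + 2*u/63) = 9 - √(65*u/63) = 9 - √455*√u/21)
1/l(s(G, -3)) = 1/(9 - √455*√(1 + 2*(-3))/21) = 1/(9 - √455*√(1 - 6)/21) = 1/(9 - √455*√(-5)/21) = 1/(9 - √455*I*√5/21) = 1/(9 - 5*I*√91/21)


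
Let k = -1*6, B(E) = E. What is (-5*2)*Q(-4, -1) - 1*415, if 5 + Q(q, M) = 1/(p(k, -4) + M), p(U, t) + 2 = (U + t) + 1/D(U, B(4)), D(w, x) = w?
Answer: -28775/79 ≈ -364.24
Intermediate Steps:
k = -6
p(U, t) = -2 + U + t + 1/U (p(U, t) = -2 + ((U + t) + 1/U) = -2 + (U + t + 1/U) = -2 + U + t + 1/U)
Q(q, M) = -5 + 1/(-73/6 + M) (Q(q, M) = -5 + 1/((-2 - 6 - 4 + 1/(-6)) + M) = -5 + 1/((-2 - 6 - 4 - ⅙) + M) = -5 + 1/(-73/6 + M))
(-5*2)*Q(-4, -1) - 1*415 = (-5*2)*((371 - 30*(-1))/(-73 + 6*(-1))) - 1*415 = -10*(371 + 30)/(-73 - 6) - 415 = -10*401/(-79) - 415 = -(-10)*401/79 - 415 = -10*(-401/79) - 415 = 4010/79 - 415 = -28775/79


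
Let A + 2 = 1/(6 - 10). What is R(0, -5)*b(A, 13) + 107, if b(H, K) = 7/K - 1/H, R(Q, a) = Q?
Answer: 107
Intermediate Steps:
A = -9/4 (A = -2 + 1/(6 - 10) = -2 + 1/(-4) = -2 - ¼ = -9/4 ≈ -2.2500)
b(H, K) = -1/H + 7/K
R(0, -5)*b(A, 13) + 107 = 0*(-1/(-9/4) + 7/13) + 107 = 0*(-1*(-4/9) + 7*(1/13)) + 107 = 0*(4/9 + 7/13) + 107 = 0*(115/117) + 107 = 0 + 107 = 107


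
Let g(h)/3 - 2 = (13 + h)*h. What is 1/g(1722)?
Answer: 1/8963016 ≈ 1.1157e-7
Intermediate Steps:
g(h) = 6 + 3*h*(13 + h) (g(h) = 6 + 3*((13 + h)*h) = 6 + 3*(h*(13 + h)) = 6 + 3*h*(13 + h))
1/g(1722) = 1/(6 + 3*1722² + 39*1722) = 1/(6 + 3*2965284 + 67158) = 1/(6 + 8895852 + 67158) = 1/8963016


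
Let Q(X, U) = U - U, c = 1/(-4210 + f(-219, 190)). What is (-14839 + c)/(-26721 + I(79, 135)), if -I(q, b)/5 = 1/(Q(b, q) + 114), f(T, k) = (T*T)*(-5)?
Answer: 412786998804/743318248985 ≈ 0.55533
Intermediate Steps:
f(T, k) = -5*T² (f(T, k) = T²*(-5) = -5*T²)
c = -1/244015 (c = 1/(-4210 - 5*(-219)²) = 1/(-4210 - 5*47961) = 1/(-4210 - 239805) = 1/(-244015) = -1/244015 ≈ -4.0981e-6)
Q(X, U) = 0
I(q, b) = -5/114 (I(q, b) = -5/(0 + 114) = -5/114)
(-14839 + c)/(-26721 + I(79, 135)) = (-14839 - 1/244015)/(-26721 - 5/114) = -3620938586/(244015*(-3046199/114)) = -3620938586/244015*(-114/3046199) = 412786998804/743318248985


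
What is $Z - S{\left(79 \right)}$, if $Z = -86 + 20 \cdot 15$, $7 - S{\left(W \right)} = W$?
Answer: $286$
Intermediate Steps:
$S{\left(W \right)} = 7 - W$
$Z = 214$ ($Z = -86 + 300 = 214$)
$Z - S{\left(79 \right)} = 214 - \left(7 - 79\right) = 214 - -72 = 214 + 72 = 286$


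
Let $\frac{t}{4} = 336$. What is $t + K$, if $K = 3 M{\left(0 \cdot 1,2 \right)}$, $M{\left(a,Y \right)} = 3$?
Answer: $1353$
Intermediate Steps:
$t = 1344$ ($t = 4 \cdot 336 = 1344$)
$K = 9$ ($K = 3 \cdot 3 = 9$)
$t + K = 1344 + 9 = 1353$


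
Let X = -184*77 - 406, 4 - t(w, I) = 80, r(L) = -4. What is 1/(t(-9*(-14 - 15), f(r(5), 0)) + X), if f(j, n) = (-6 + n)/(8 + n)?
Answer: -1/14650 ≈ -6.8259e-5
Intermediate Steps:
f(j, n) = (-6 + n)/(8 + n)
t(w, I) = -76 (t(w, I) = 4 - 1*80 = 4 - 80 = -76)
X = -14574 (X = -14168 - 406 = -14574)
1/(t(-9*(-14 - 15), f(r(5), 0)) + X) = 1/(-76 - 14574) = 1/(-14650) = -1/14650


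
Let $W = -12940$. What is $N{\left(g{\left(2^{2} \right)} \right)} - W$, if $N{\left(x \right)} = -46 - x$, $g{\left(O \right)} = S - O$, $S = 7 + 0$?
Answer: $12891$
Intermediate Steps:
$S = 7$
$g{\left(O \right)} = 7 - O$
$N{\left(g{\left(2^{2} \right)} \right)} - W = \left(-46 - \left(7 - 2^{2}\right)\right) - -12940 = \left(-46 - \left(7 - 4\right)\right) + 12940 = \left(-46 - 3\right) + 12940 = -49 + 12940 = 12891$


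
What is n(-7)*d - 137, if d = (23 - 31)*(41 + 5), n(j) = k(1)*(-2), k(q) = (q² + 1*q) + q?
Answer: 2071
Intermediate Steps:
k(q) = q² + 2*q (k(q) = (q² + q) + q = (q + q²) + q = q² + 2*q)
n(j) = -6 (n(j) = (1*(2 + 1))*(-2) = (1*3)*(-2) = 3*(-2) = -6)
d = -368 (d = -8*46 = -368)
n(-7)*d - 137 = -6*(-368) - 137 = 2208 - 137 = 2071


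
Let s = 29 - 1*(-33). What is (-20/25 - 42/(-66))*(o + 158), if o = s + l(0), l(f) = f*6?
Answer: -36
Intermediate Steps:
l(f) = 6*f
s = 62 (s = 29 + 33 = 62)
o = 62 (o = 62 + 6*0 = 62 + 0 = 62)
(-20/25 - 42/(-66))*(o + 158) = (-20/25 - 42/(-66))*(62 + 158) = (-20*1/25 - 42*(-1/66))*220 = (-4/5 + 7/11)*220 = -9/55*220 = -36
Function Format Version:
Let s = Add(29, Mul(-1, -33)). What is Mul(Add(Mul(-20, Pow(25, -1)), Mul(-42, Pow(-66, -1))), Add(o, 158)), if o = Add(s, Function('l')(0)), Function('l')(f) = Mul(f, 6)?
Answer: -36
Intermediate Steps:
Function('l')(f) = Mul(6, f)
s = 62 (s = Add(29, 33) = 62)
o = 62 (o = Add(62, Mul(6, 0)) = Add(62, 0) = 62)
Mul(Add(Mul(-20, Pow(25, -1)), Mul(-42, Pow(-66, -1))), Add(o, 158)) = Mul(Add(Mul(-20, Pow(25, -1)), Mul(-42, Pow(-66, -1))), Add(62, 158)) = Mul(Add(Mul(-20, Rational(1, 25)), Mul(-42, Rational(-1, 66))), 220) = Mul(Add(Rational(-4, 5), Rational(7, 11)), 220) = Mul(Rational(-9, 55), 220) = -36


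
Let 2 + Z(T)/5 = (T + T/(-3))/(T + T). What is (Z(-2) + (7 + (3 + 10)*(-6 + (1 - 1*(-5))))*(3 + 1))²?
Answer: 3481/9 ≈ 386.78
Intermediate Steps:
Z(T) = -25/3 (Z(T) = -10 + 5*((T + T/(-3))/(T + T)) = -10 + 5*((T + T*(-⅓))/((2*T))) = -10 + 5*((T - T/3)*(1/(2*T))) = -10 + 5*((2*T/3)*(1/(2*T))) = -10 + 5*(⅓) = -10 + 5/3 = -25/3)
(Z(-2) + (7 + (3 + 10)*(-6 + (1 - 1*(-5))))*(3 + 1))² = (-25/3 + (7 + (3 + 10)*(-6 + (1 - 1*(-5))))*(3 + 1))² = (-25/3 + (7 + 13*(-6 + (1 + 5)))*4)² = (-25/3 + (7 + 13*(-6 + 6))*4)² = (-25/3 + (7 + 13*0)*4)² = (-25/3 + (7 + 0)*4)² = (-25/3 + 7*4)² = (-25/3 + 28)² = (59/3)² = 3481/9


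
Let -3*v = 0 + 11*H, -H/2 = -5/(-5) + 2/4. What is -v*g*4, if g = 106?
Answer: -4664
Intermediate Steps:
H = -3 (H = -2*(-5/(-5) + 2/4) = -2*(-5*(-1/5) + 2*(1/4)) = -2*(1 + 1/2) = -2*3/2 = -3)
v = 11 (v = -(0 + 11*(-3))/3 = -(0 - 33)/3 = -1/3*(-33) = 11)
-v*g*4 = -11*106*4 = -11*424 = -1*4664 = -4664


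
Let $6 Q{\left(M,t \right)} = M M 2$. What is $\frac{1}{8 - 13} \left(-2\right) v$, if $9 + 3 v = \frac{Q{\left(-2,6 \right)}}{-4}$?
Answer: $- \frac{56}{45} \approx -1.2444$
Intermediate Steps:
$Q{\left(M,t \right)} = \frac{M^{2}}{3}$ ($Q{\left(M,t \right)} = \frac{M M 2}{6} = \frac{M^{2} \cdot 2}{6} = \frac{2 M^{2}}{6} = \frac{M^{2}}{3}$)
$v = - \frac{28}{9}$ ($v = -3 + \frac{\frac{\left(-2\right)^{2}}{3} \frac{1}{-4}}{3} = -3 + \frac{\frac{1}{3} \cdot 4 \left(- \frac{1}{4}\right)}{3} = -3 + \frac{\frac{4}{3} \left(- \frac{1}{4}\right)}{3} = -3 + \frac{1}{3} \left(- \frac{1}{3}\right) = -3 - \frac{1}{9} = - \frac{28}{9} \approx -3.1111$)
$\frac{1}{8 - 13} \left(-2\right) v = \frac{1}{8 - 13} \left(-2\right) \left(- \frac{28}{9}\right) = \frac{1}{-5} \left(-2\right) \left(- \frac{28}{9}\right) = \left(- \frac{1}{5}\right) \left(-2\right) \left(- \frac{28}{9}\right) = \frac{2}{5} \left(- \frac{28}{9}\right) = - \frac{56}{45}$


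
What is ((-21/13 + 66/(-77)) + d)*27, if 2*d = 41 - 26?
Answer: 24705/182 ≈ 135.74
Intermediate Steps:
d = 15/2 (d = (41 - 26)/2 = (½)*15 = 15/2 ≈ 7.5000)
((-21/13 + 66/(-77)) + d)*27 = ((-21/13 + 66/(-77)) + 15/2)*27 = ((-21*1/13 + 66*(-1/77)) + 15/2)*27 = ((-21/13 - 6/7) + 15/2)*27 = (-225/91 + 15/2)*27 = (915/182)*27 = 24705/182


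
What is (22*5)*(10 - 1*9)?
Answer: 110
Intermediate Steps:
(22*5)*(10 - 1*9) = 110*(10 - 9) = 110*1 = 110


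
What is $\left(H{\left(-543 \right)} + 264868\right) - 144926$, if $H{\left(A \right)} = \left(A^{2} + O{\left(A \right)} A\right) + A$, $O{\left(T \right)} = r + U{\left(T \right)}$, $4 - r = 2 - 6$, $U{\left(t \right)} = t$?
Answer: $704753$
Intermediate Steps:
$r = 8$ ($r = 4 - \left(2 - 6\right) = 4 - -4 = 4 + 4 = 8$)
$O{\left(T \right)} = 8 + T$
$H{\left(A \right)} = A + A^{2} + A \left(8 + A\right)$ ($H{\left(A \right)} = \left(A^{2} + \left(8 + A\right) A\right) + A = \left(A^{2} + A \left(8 + A\right)\right) + A = A + A^{2} + A \left(8 + A\right)$)
$\left(H{\left(-543 \right)} + 264868\right) - 144926 = \left(- 543 \left(9 + 2 \left(-543\right)\right) + 264868\right) - 144926 = \left(- 543 \left(9 - 1086\right) + 264868\right) - 144926 = \left(\left(-543\right) \left(-1077\right) + 264868\right) - 144926 = \left(584811 + 264868\right) - 144926 = 849679 - 144926 = 704753$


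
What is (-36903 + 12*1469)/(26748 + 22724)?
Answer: -19275/49472 ≈ -0.38961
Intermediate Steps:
(-36903 + 12*1469)/(26748 + 22724) = (-36903 + 17628)/49472 = -19275*1/49472 = -19275/49472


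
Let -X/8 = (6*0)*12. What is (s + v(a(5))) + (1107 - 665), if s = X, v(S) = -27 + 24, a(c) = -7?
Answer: 439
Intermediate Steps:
v(S) = -3
X = 0 (X = -8*6*0*12 = -0*12 = -8*0 = 0)
s = 0
(s + v(a(5))) + (1107 - 665) = (0 - 3) + (1107 - 665) = -3 + 442 = 439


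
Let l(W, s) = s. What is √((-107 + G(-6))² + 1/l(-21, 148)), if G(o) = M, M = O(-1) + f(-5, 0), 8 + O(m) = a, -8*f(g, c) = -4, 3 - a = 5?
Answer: √74321678/74 ≈ 116.50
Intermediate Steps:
a = -2 (a = 3 - 1*5 = 3 - 5 = -2)
f(g, c) = ½ (f(g, c) = -⅛*(-4) = ½)
O(m) = -10 (O(m) = -8 - 2 = -10)
M = -19/2 (M = -10 + ½ = -19/2 ≈ -9.5000)
G(o) = -19/2
√((-107 + G(-6))² + 1/l(-21, 148)) = √((-107 - 19/2)² + 1/148) = √((-233/2)² + 1/148) = √(54289/4 + 1/148) = √(1004347/74) = √74321678/74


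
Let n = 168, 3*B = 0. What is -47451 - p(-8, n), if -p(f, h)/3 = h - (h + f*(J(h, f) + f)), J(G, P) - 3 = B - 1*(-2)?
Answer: -47523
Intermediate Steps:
B = 0 (B = (1/3)*0 = 0)
J(G, P) = 5 (J(G, P) = 3 + (0 - 1*(-2)) = 3 + (0 + 2) = 3 + 2 = 5)
p(f, h) = 3*f*(5 + f) (p(f, h) = -3*(h - (h + f*(5 + f))) = -3*(h + (-h - f*(5 + f))) = -(-3)*f*(5 + f) = 3*f*(5 + f))
-47451 - p(-8, n) = -47451 - 3*(-8)*(5 - 8) = -47451 - 3*(-8)*(-3) = -47451 - 1*72 = -47451 - 72 = -47523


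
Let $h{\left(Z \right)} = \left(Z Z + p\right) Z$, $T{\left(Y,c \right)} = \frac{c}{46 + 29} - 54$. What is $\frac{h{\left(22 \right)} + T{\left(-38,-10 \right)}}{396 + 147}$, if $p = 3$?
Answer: $\frac{159898}{8145} \approx 19.631$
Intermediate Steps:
$T{\left(Y,c \right)} = -54 + \frac{c}{75}$ ($T{\left(Y,c \right)} = \frac{c}{75} - 54 = -54 + \frac{c}{75}$)
$h{\left(Z \right)} = Z \left(3 + Z^{2}\right)$ ($h{\left(Z \right)} = \left(Z Z + 3\right) Z = \left(Z^{2} + 3\right) Z = \left(3 + Z^{2}\right) Z = Z \left(3 + Z^{2}\right)$)
$\frac{h{\left(22 \right)} + T{\left(-38,-10 \right)}}{396 + 147} = \frac{22 \left(3 + 22^{2}\right) + \left(-54 + \frac{1}{75} \left(-10\right)\right)}{396 + 147} = \frac{22 \left(3 + 484\right) - \frac{812}{15}}{543} = \left(22 \cdot 487 - \frac{812}{15}\right) \frac{1}{543} = \left(10714 - \frac{812}{15}\right) \frac{1}{543} = \frac{159898}{15} \cdot \frac{1}{543} = \frac{159898}{8145}$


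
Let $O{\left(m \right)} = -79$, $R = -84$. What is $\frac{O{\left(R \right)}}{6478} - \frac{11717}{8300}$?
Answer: $- \frac{484547}{340300} \approx -1.4239$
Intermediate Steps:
$\frac{O{\left(R \right)}}{6478} - \frac{11717}{8300} = - \frac{79}{6478} - \frac{11717}{8300} = \left(-79\right) \frac{1}{6478} - \frac{11717}{8300} = - \frac{1}{82} - \frac{11717}{8300} = - \frac{484547}{340300}$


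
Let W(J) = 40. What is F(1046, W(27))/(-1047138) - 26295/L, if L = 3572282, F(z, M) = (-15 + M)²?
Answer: -7441792490/935168057229 ≈ -0.0079577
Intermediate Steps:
F(1046, W(27))/(-1047138) - 26295/L = (-15 + 40)²/(-1047138) - 26295/3572282 = 25²*(-1/1047138) - 26295*1/3572282 = 625*(-1/1047138) - 26295/3572282 = -625/1047138 - 26295/3572282 = -7441792490/935168057229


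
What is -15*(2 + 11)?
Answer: -195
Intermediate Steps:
-15*(2 + 11) = -15*13 = -195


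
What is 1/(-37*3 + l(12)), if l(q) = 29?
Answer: -1/82 ≈ -0.012195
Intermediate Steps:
1/(-37*3 + l(12)) = 1/(-37*3 + 29) = 1/(-111 + 29) = 1/(-82) = -1/82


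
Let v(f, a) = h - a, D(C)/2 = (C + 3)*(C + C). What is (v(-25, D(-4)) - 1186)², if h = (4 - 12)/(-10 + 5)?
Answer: 36024004/25 ≈ 1.4410e+6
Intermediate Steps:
h = 8/5 (h = -8/(-5) = -8*(-⅕) = 8/5 ≈ 1.6000)
D(C) = 4*C*(3 + C) (D(C) = 2*((C + 3)*(C + C)) = 2*((3 + C)*(2*C)) = 2*(2*C*(3 + C)) = 4*C*(3 + C))
v(f, a) = 8/5 - a
(v(-25, D(-4)) - 1186)² = ((8/5 - 4*(-4)*(3 - 4)) - 1186)² = ((8/5 - 4*(-4)*(-1)) - 1186)² = ((8/5 - 1*16) - 1186)² = ((8/5 - 16) - 1186)² = (-72/5 - 1186)² = (-6002/5)² = 36024004/25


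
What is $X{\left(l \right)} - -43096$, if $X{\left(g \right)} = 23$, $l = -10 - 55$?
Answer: $43119$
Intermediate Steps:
$l = -65$
$X{\left(l \right)} - -43096 = 23 - -43096 = 23 + 43096 = 43119$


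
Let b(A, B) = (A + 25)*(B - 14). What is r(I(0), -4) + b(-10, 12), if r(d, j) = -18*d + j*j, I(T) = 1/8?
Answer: -65/4 ≈ -16.250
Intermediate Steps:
b(A, B) = (-14 + B)*(25 + A) (b(A, B) = (25 + A)*(-14 + B) = (-14 + B)*(25 + A))
I(T) = ⅛
r(d, j) = j² - 18*d (r(d, j) = -18*d + j² = j² - 18*d)
r(I(0), -4) + b(-10, 12) = ((-4)² - 18*⅛) + (-350 - 14*(-10) + 25*12 - 10*12) = (16 - 9/4) + (-350 + 140 + 300 - 120) = 55/4 - 30 = -65/4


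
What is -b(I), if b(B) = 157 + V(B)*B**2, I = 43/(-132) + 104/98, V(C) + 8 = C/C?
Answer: -915670775/5976432 ≈ -153.21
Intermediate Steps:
V(C) = -7 (V(C) = -8 + C/C = -8 + 1 = -7)
I = 4757/6468 (I = 43*(-1/132) + 104*(1/98) = -43/132 + 52/49 = 4757/6468 ≈ 0.73547)
b(B) = 157 - 7*B**2
-b(I) = -(157 - 7*(4757/6468)**2) = -(157 - 7*22629049/41835024) = -(157 - 22629049/5976432) = -1*915670775/5976432 = -915670775/5976432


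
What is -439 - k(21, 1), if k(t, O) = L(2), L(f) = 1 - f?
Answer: -438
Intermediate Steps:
k(t, O) = -1 (k(t, O) = 1 - 1*2 = 1 - 2 = -1)
-439 - k(21, 1) = -439 - 1*(-1) = -439 + 1 = -438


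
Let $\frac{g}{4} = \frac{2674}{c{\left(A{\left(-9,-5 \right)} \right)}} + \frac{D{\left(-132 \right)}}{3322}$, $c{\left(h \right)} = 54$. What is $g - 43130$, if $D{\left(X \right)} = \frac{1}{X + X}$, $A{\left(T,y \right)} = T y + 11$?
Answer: $- \frac{84716195617}{1973268} \approx -42932.0$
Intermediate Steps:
$A{\left(T,y \right)} = 11 + T y$
$D{\left(X \right)} = \frac{1}{2 X}$
$g = \frac{390853223}{1973268}$ ($g = 4 \left(\frac{2674}{54} + \frac{\frac{1}{2} \frac{1}{-132}}{3322}\right) = 4 \left(2674 \cdot \frac{1}{54} + \frac{1}{2} \left(- \frac{1}{132}\right) \frac{1}{3322}\right) = 4 \left(\frac{1337}{27} - \frac{1}{877008}\right) = 4 \cdot \frac{390853223}{7893072} = \frac{390853223}{1973268} \approx 198.07$)
$g - 43130 = \frac{390853223}{1973268} - 43130 = - \frac{84716195617}{1973268}$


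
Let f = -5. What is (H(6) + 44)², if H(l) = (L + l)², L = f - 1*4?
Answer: 2809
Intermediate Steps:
L = -9 (L = -5 - 1*4 = -5 - 4 = -9)
H(l) = (-9 + l)²
(H(6) + 44)² = ((-9 + 6)² + 44)² = ((-3)² + 44)² = (9 + 44)² = 53² = 2809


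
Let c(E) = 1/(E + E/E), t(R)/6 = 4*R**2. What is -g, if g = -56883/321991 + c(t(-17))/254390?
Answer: 100381624886699/568218622129130 ≈ 0.17666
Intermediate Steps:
t(R) = 24*R**2 (t(R) = 6*(4*R**2) = 24*R**2)
c(E) = 1/(1 + E) (c(E) = 1/(E + 1) = 1/(1 + E))
g = -100381624886699/568218622129130 (g = -56883/321991 + 1/((1 + 24*(-17)**2)*254390) = -56883*1/321991 + (1/254390)/(1 + 24*289) = -56883/321991 + (1/254390)/(1 + 6936) = -56883/321991 + (1/254390)/6937 = -56883/321991 + (1/6937)*(1/254390) = -56883/321991 + 1/1764703430 = -100381624886699/568218622129130 ≈ -0.17666)
-g = -1*(-100381624886699/568218622129130) = 100381624886699/568218622129130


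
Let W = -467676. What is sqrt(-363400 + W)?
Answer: 2*I*sqrt(207769) ≈ 911.63*I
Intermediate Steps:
sqrt(-363400 + W) = sqrt(-363400 - 467676) = sqrt(-831076) = 2*I*sqrt(207769)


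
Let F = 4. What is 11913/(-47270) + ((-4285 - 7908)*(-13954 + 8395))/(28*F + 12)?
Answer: 1602000525639/2930740 ≈ 5.4662e+5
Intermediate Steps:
11913/(-47270) + ((-4285 - 7908)*(-13954 + 8395))/(28*F + 12) = 11913/(-47270) + ((-4285 - 7908)*(-13954 + 8395))/(28*4 + 12) = 11913*(-1/47270) + (-12193*(-5559))/(112 + 12) = -11913/47270 + 67780887/124 = 1602000525639/2930740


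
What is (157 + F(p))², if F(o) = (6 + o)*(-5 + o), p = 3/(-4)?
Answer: 4116841/256 ≈ 16081.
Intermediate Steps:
p = -¾ (p = 3*(-¼) = -¾ ≈ -0.75000)
F(o) = (-5 + o)*(6 + o)
(157 + F(p))² = (157 + (-30 - ¾ + (-¾)²))² = (157 + (-30 - ¾ + 9/16))² = (157 - 483/16)² = (2029/16)² = 4116841/256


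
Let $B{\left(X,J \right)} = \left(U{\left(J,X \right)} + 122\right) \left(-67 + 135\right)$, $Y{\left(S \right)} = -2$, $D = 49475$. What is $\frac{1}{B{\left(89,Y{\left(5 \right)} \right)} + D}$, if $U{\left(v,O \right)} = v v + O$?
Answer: $\frac{1}{64095} \approx 1.5602 \cdot 10^{-5}$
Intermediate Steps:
$U{\left(v,O \right)} = O + v^{2}$ ($U{\left(v,O \right)} = v^{2} + O = O + v^{2}$)
$B{\left(X,J \right)} = 8296 + 68 X + 68 J^{2}$ ($B{\left(X,J \right)} = \left(\left(X + J^{2}\right) + 122\right) \left(-67 + 135\right) = \left(122 + X + J^{2}\right) 68 = 8296 + 68 X + 68 J^{2}$)
$\frac{1}{B{\left(89,Y{\left(5 \right)} \right)} + D} = \frac{1}{\left(8296 + 68 \cdot 89 + 68 \left(-2\right)^{2}\right) + 49475} = \frac{1}{\left(8296 + 6052 + 68 \cdot 4\right) + 49475} = \frac{1}{\left(8296 + 6052 + 272\right) + 49475} = \frac{1}{14620 + 49475} = \frac{1}{64095}$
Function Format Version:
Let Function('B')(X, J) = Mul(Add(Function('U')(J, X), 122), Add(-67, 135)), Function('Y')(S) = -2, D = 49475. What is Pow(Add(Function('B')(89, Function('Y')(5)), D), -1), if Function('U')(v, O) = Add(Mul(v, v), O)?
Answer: Rational(1, 64095) ≈ 1.5602e-5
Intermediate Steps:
Function('U')(v, O) = Add(O, Pow(v, 2)) (Function('U')(v, O) = Add(Pow(v, 2), O) = Add(O, Pow(v, 2)))
Function('B')(X, J) = Add(8296, Mul(68, X), Mul(68, Pow(J, 2))) (Function('B')(X, J) = Mul(Add(Add(X, Pow(J, 2)), 122), Add(-67, 135)) = Mul(Add(122, X, Pow(J, 2)), 68) = Add(8296, Mul(68, X), Mul(68, Pow(J, 2))))
Pow(Add(Function('B')(89, Function('Y')(5)), D), -1) = Pow(Add(Add(8296, Mul(68, 89), Mul(68, Pow(-2, 2))), 49475), -1) = Pow(Add(Add(8296, 6052, Mul(68, 4)), 49475), -1) = Pow(Add(Add(8296, 6052, 272), 49475), -1) = Pow(Add(14620, 49475), -1) = Pow(64095, -1) = Rational(1, 64095)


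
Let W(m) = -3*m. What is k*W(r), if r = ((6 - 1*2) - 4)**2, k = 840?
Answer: 0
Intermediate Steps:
r = 0 (r = ((6 - 2) - 4)**2 = (4 - 4)**2 = 0**2 = 0)
k*W(r) = 840*(-3*0) = 840*0 = 0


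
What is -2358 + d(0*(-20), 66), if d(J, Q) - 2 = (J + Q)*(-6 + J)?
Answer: -2752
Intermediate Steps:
d(J, Q) = 2 + (-6 + J)*(J + Q) (d(J, Q) = 2 + (J + Q)*(-6 + J) = 2 + (-6 + J)*(J + Q))
-2358 + d(0*(-20), 66) = -2358 + (2 + (0*(-20))**2 - 0*(-20) - 6*66 + (0*(-20))*66) = -2358 + (2 + 0**2 - 6*0 - 396 + 0*66) = -2358 + (2 + 0 + 0 - 396 + 0) = -2358 - 394 = -2752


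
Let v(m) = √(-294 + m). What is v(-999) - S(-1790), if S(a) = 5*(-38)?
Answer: 190 + I*√1293 ≈ 190.0 + 35.958*I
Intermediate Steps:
S(a) = -190
v(-999) - S(-1790) = √(-294 - 999) - 1*(-190) = √(-1293) + 190 = I*√1293 + 190 = 190 + I*√1293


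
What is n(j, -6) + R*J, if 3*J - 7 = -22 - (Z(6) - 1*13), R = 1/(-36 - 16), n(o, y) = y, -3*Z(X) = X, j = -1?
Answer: -6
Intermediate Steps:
Z(X) = -X/3
R = -1/52 (R = 1/(-52) = -1/52 ≈ -0.019231)
J = 0 (J = 7/3 + (-22 - (-⅓*6 - 1*13))/3 = 7/3 + (-22 - (-2 - 13))/3 = 7/3 + (-22 - 1*(-15))/3 = 7/3 + (-22 + 15)/3 = 7/3 + (⅓)*(-7) = 7/3 - 7/3 = 0)
n(j, -6) + R*J = -6 - 1/52*0 = -6 + 0 = -6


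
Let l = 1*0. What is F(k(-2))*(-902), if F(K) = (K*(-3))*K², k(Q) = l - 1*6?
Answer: -584496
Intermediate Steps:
l = 0
k(Q) = -6 (k(Q) = 0 - 1*6 = 0 - 6 = -6)
F(K) = -3*K³ (F(K) = (-3*K)*K² = -3*K³)
F(k(-2))*(-902) = -3*(-6)³*(-902) = -3*(-216)*(-902) = 648*(-902) = -584496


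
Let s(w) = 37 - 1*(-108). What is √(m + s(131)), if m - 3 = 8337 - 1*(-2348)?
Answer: √10833 ≈ 104.08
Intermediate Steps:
m = 10688 (m = 3 + (8337 - 1*(-2348)) = 3 + (8337 + 2348) = 3 + 10685 = 10688)
s(w) = 145 (s(w) = 37 + 108 = 145)
√(m + s(131)) = √(10688 + 145) = √10833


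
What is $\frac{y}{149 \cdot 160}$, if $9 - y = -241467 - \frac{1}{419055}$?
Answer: $\frac{101191725181}{9990271200} \approx 10.129$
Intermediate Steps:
$y = \frac{101191725181}{419055}$ ($y = 9 - \left(-241467 - \frac{1}{419055}\right) = 9 - - \frac{101187953686}{419055} = 9 + \frac{101187953686}{419055} = \frac{101191725181}{419055} \approx 2.4148 \cdot 10^{5}$)
$\frac{y}{149 \cdot 160} = \frac{101191725181}{419055 \cdot 149 \cdot 160} = \frac{101191725181}{419055 \cdot 23840} = \frac{101191725181}{419055} \cdot \frac{1}{23840} = \frac{101191725181}{9990271200}$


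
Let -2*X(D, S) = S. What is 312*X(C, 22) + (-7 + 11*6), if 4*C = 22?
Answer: -3373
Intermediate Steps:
C = 11/2 (C = (¼)*22 = 11/2 ≈ 5.5000)
X(D, S) = -S/2
312*X(C, 22) + (-7 + 11*6) = 312*(-½*22) + (-7 + 11*6) = 312*(-11) + (-7 + 66) = -3432 + 59 = -3373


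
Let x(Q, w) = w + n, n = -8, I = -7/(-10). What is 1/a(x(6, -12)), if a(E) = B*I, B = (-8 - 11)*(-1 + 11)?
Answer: -1/133 ≈ -0.0075188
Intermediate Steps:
I = 7/10 (I = -7*(-1/10) = 7/10 ≈ 0.70000)
B = -190 (B = -19*10 = -190)
x(Q, w) = -8 + w (x(Q, w) = w - 8 = -8 + w)
a(E) = -133 (a(E) = -190*7/10 = -133)
1/a(x(6, -12)) = 1/(-133) = -1/133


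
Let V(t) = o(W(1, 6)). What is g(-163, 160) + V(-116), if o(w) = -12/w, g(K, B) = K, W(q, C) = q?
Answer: -175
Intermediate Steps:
V(t) = -12 (V(t) = -12/1 = -12*1 = -12)
g(-163, 160) + V(-116) = -163 - 12 = -175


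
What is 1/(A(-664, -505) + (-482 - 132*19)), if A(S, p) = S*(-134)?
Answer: 1/85986 ≈ 1.1630e-5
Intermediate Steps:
A(S, p) = -134*S
1/(A(-664, -505) + (-482 - 132*19)) = 1/(-134*(-664) + (-482 - 132*19)) = 1/(88976 + (-482 - 2508)) = 1/(88976 - 2990) = 1/85986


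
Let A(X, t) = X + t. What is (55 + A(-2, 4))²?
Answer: 3249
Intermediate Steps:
(55 + A(-2, 4))² = (55 + (-2 + 4))² = (55 + 2)² = 57² = 3249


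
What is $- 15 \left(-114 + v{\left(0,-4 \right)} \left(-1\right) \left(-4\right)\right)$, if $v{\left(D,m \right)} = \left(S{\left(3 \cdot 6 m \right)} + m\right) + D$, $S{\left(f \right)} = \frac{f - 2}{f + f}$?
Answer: $\frac{11515}{6} \approx 1919.2$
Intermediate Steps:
$S{\left(f \right)} = \frac{-2 + f}{2 f}$
$v{\left(D,m \right)} = D + m + \frac{-2 + 18 m}{36 m}$ ($v{\left(D,m \right)} = \left(\frac{-2 + 3 \cdot 6 m}{2 \cdot 3 \cdot 6 m} + m\right) + D = \left(\frac{-2 + 18 m}{2 \cdot 18 m} + m\right) + D = \left(\frac{\frac{1}{18 m} \left(-2 + 18 m\right)}{2} + m\right) + D = \left(\frac{-2 + 18 m}{36 m} + m\right) + D = \left(m + \frac{-2 + 18 m}{36 m}\right) + D = D + m + \frac{-2 + 18 m}{36 m}$)
$- 15 \left(-114 + v{\left(0,-4 \right)} \left(-1\right) \left(-4\right)\right) = - 15 \left(-114 + \left(\frac{1}{2} + 0 - 4 - \frac{1}{18 \left(-4\right)}\right) \left(-1\right) \left(-4\right)\right) = - 15 \left(-114 + \left(\frac{1}{2} + 0 - 4 - - \frac{1}{72}\right) \left(-1\right) \left(-4\right)\right) = - 15 \left(-114 + \left(\frac{1}{2} + 0 - 4 + \frac{1}{72}\right) \left(-1\right) \left(-4\right)\right) = - 15 \left(-114 + \left(- \frac{251}{72}\right) \left(-1\right) \left(-4\right)\right) = - 15 \left(-114 + \frac{251}{72} \left(-4\right)\right) = - 15 \left(-114 - \frac{251}{18}\right) = \left(-15\right) \left(- \frac{2303}{18}\right) = \frac{11515}{6}$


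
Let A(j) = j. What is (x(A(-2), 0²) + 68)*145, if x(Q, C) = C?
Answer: 9860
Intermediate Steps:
(x(A(-2), 0²) + 68)*145 = (0² + 68)*145 = (0 + 68)*145 = 68*145 = 9860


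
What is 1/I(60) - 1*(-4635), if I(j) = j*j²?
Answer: 1001160001/216000 ≈ 4635.0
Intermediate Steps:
I(j) = j³
1/I(60) - 1*(-4635) = 1/(60³) - 1*(-4635) = 1/216000 + 4635 = 1001160001/216000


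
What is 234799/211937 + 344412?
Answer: 72993880843/211937 ≈ 3.4441e+5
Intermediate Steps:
234799/211937 + 344412 = 72993880843/211937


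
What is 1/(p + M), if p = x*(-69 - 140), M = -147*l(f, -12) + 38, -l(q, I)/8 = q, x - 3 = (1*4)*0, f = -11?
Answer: -1/13525 ≈ -7.3937e-5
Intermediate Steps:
x = 3 (x = 3 + (1*4)*0 = 3 + 4*0 = 3 + 0 = 3)
l(q, I) = -8*q
M = -12898 (M = -(-1176)*(-11) + 38 = -147*88 + 38 = -12936 + 38 = -12898)
p = -627 (p = 3*(-69 - 140) = 3*(-209) = -627)
1/(p + M) = 1/(-627 - 12898) = 1/(-13525) = -1/13525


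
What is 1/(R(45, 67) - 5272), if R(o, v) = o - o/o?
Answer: -1/5228 ≈ -0.00019128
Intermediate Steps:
R(o, v) = -1 + o (R(o, v) = o - 1*1 = o - 1 = -1 + o)
1/(R(45, 67) - 5272) = 1/((-1 + 45) - 5272) = 1/(44 - 5272) = 1/(-5228) = -1/5228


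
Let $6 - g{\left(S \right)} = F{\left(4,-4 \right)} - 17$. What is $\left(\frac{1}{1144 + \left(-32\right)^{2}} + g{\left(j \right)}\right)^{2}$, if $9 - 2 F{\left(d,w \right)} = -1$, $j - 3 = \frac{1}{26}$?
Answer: $\frac{1522950625}{4700224} \approx 324.02$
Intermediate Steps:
$j = \frac{79}{26}$ ($j = 3 + \frac{1}{26} = \frac{79}{26} \approx 3.0385$)
$F{\left(d,w \right)} = 5$ ($F{\left(d,w \right)} = \frac{9}{2} - - \frac{1}{2} = \frac{9}{2} + \frac{1}{2} = 5$)
$g{\left(S \right)} = 18$ ($g{\left(S \right)} = 6 - \left(5 - 17\right) = 6 - -12 = 6 + 12 = 18$)
$\left(\frac{1}{1144 + \left(-32\right)^{2}} + g{\left(j \right)}\right)^{2} = \left(\frac{1}{1144 + \left(-32\right)^{2}} + 18\right)^{2} = \left(\frac{1}{1144 + 1024} + 18\right)^{2} = \left(\frac{1}{2168} + 18\right)^{2} = \left(\frac{39025}{2168}\right)^{2} = \frac{1522950625}{4700224}$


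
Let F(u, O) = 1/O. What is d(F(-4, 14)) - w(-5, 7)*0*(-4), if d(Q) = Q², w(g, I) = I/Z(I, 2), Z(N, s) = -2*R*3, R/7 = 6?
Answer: 1/196 ≈ 0.0051020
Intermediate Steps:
R = 42 (R = 7*6 = 42)
Z(N, s) = -252 (Z(N, s) = -2*42*3 = -84*3 = -252)
w(g, I) = -I/252 (w(g, I) = I/(-252) = I*(-1/252) = -I/252)
d(F(-4, 14)) - w(-5, 7)*0*(-4) = (1/14)² - -1/252*7*0*(-4) = (1/14)² - (-1/36*0)*(-4) = 1/196 - 0*(-4) = 1/196 - 1*0 = 1/196 + 0 = 1/196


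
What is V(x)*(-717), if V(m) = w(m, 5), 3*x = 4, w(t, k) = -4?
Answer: 2868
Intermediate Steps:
x = 4/3 (x = (⅓)*4 = 4/3 ≈ 1.3333)
V(m) = -4
V(x)*(-717) = -4*(-717) = 2868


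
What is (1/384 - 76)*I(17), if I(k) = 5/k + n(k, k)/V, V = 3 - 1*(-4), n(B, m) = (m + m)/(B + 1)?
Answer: -629519/14688 ≈ -42.859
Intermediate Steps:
n(B, m) = 2*m/(1 + B) (n(B, m) = (2*m)/(1 + B) = 2*m/(1 + B))
V = 7 (V = 3 + 4 = 7)
I(k) = 5/k + 2*k/(7*(1 + k)) (I(k) = 5/k + (2*k/(1 + k))/7 = 5/k + (2*k/(1 + k))*(1/7) = 5/k + 2*k/(7*(1 + k)))
(1/384 - 76)*I(17) = (1/384 - 76)*((1/7)*(35 + 2*17**2 + 35*17)/(17*(1 + 17))) = (1/384 - 76)*((1/7)*(1/17)*(35 + 2*289 + 595)/18) = -4169*(35 + 578 + 595)/(384*17*18) = -4169*1208/(384*17*18) = -29183/384*604/1071 = -629519/14688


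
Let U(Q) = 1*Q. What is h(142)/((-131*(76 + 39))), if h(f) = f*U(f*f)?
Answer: -2863288/15065 ≈ -190.06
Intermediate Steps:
U(Q) = Q
h(f) = f³ (h(f) = f*(f*f) = f*f² = f³)
h(142)/((-131*(76 + 39))) = 142³/((-131*(76 + 39))) = 2863288/((-131*115)) = 2863288/(-15065) = 2863288*(-1/15065) = -2863288/15065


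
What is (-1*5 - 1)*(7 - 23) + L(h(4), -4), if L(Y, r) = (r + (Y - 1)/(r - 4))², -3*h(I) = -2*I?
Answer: 65497/576 ≈ 113.71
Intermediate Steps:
h(I) = 2*I/3 (h(I) = -(-2)*I/3 = 2*I/3)
L(Y, r) = (r + (-1 + Y)/(-4 + r))²
(-1*5 - 1)*(7 - 23) + L(h(4), -4) = (-1*5 - 1)*(7 - 23) + (-1 + (⅔)*4 + (-4)² - 4*(-4))²/(-4 - 4)² = (-5 - 1)*(-16) + (-1 + 8/3 + 16 + 16)²/(-8)² = -6*(-16) + (101/3)²/64 = 96 + (1/64)*(10201/9) = 96 + 10201/576 = 65497/576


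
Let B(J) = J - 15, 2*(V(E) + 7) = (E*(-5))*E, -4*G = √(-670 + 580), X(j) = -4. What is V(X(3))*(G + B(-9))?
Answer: 1128 + 141*I*√10/4 ≈ 1128.0 + 111.47*I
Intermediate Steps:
G = -3*I*√10/4 (G = -√(-670 + 580)/4 = -3*I*√10/4 ≈ -2.3717*I)
V(E) = -7 - 5*E²/2 (V(E) = -7 + ((E*(-5))*E)/2 = -7 + ((-5*E)*E)/2 = -7 + (-5*E²)/2 = -7 - 5*E²/2)
B(J) = -15 + J
V(X(3))*(G + B(-9)) = (-7 - 5/2*(-4)²)*(-3*I*√10/4 + (-15 - 9)) = (-7 - 5/2*16)*(-3*I*√10/4 - 24) = (-7 - 40)*(-24 - 3*I*√10/4) = -47*(-24 - 3*I*√10/4) = 1128 + 141*I*√10/4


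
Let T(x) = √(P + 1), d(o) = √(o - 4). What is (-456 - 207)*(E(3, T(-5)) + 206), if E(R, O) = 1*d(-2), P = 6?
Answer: -136578 - 663*I*√6 ≈ -1.3658e+5 - 1624.0*I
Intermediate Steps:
d(o) = √(-4 + o)
T(x) = √7 (T(x) = √(6 + 1) = √7)
E(R, O) = I*√6 (E(R, O) = 1*√(-4 - 2) = 1*√(-6) = 1*(I*√6) = I*√6)
(-456 - 207)*(E(3, T(-5)) + 206) = (-456 - 207)*(I*√6 + 206) = -663*(206 + I*√6) = -136578 - 663*I*√6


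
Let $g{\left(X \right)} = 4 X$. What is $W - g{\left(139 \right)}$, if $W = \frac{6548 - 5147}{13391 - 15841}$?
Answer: $- \frac{1363601}{2450} \approx -556.57$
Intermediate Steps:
$W = - \frac{1401}{2450}$ ($W = \frac{1401}{-2450} = 1401 \left(- \frac{1}{2450}\right) = - \frac{1401}{2450} \approx -0.57184$)
$W - g{\left(139 \right)} = - \frac{1401}{2450} - 4 \cdot 139 = - \frac{1401}{2450} - 556 = - \frac{1363601}{2450}$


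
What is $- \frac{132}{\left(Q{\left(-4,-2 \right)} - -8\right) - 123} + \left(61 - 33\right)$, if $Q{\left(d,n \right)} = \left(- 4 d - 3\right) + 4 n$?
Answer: $\frac{146}{5} \approx 29.2$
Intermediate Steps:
$Q{\left(d,n \right)} = -3 - 4 d + 4 n$ ($Q{\left(d,n \right)} = \left(-3 - 4 d\right) + 4 n = -3 - 4 d + 4 n$)
$- \frac{132}{\left(Q{\left(-4,-2 \right)} - -8\right) - 123} + \left(61 - 33\right) = - \frac{132}{\left(\left(-3 - -16 + 4 \left(-2\right)\right) - -8\right) - 123} + \left(61 - 33\right) = - \frac{132}{\left(\left(-3 + 16 - 8\right) + 8\right) - 123} + 28 = - \frac{132}{\left(5 + 8\right) - 123} + 28 = - \frac{132}{13 - 123} + 28 = - \frac{132}{-110} + 28 = \left(-132\right) \left(- \frac{1}{110}\right) + 28 = \frac{6}{5} + 28 = \frac{146}{5}$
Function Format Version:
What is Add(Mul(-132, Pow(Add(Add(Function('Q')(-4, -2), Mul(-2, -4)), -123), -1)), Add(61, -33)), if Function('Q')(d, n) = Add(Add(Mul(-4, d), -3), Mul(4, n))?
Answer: Rational(146, 5) ≈ 29.200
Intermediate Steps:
Function('Q')(d, n) = Add(-3, Mul(-4, d), Mul(4, n)) (Function('Q')(d, n) = Add(Add(-3, Mul(-4, d)), Mul(4, n)) = Add(-3, Mul(-4, d), Mul(4, n)))
Add(Mul(-132, Pow(Add(Add(Function('Q')(-4, -2), Mul(-2, -4)), -123), -1)), Add(61, -33)) = Add(Mul(-132, Pow(Add(Add(Add(-3, Mul(-4, -4), Mul(4, -2)), Mul(-2, -4)), -123), -1)), Add(61, -33)) = Add(Mul(-132, Pow(Add(Add(Add(-3, 16, -8), 8), -123), -1)), 28) = Add(Mul(-132, Pow(Add(Add(5, 8), -123), -1)), 28) = Add(Mul(-132, Pow(Add(13, -123), -1)), 28) = Add(Mul(-132, Pow(-110, -1)), 28) = Add(Mul(-132, Rational(-1, 110)), 28) = Add(Rational(6, 5), 28) = Rational(146, 5)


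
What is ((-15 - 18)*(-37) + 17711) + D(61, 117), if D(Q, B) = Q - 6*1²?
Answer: 18987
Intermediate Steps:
D(Q, B) = -6 + Q (D(Q, B) = Q - 6*1 = Q - 6 = -6 + Q)
((-15 - 18)*(-37) + 17711) + D(61, 117) = ((-15 - 18)*(-37) + 17711) + (-6 + 61) = (-33*(-37) + 17711) + 55 = (1221 + 17711) + 55 = 18932 + 55 = 18987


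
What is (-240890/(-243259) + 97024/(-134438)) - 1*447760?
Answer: -7321599989190658/16351626721 ≈ -4.4776e+5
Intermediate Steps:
(-240890/(-243259) + 97024/(-134438)) - 1*447760 = (-240890*(-1/243259) + 97024*(-1/134438)) - 447760 = (240890/243259 - 48512/67219) - 447760 = 4391404302/16351626721 - 447760 = -7321599989190658/16351626721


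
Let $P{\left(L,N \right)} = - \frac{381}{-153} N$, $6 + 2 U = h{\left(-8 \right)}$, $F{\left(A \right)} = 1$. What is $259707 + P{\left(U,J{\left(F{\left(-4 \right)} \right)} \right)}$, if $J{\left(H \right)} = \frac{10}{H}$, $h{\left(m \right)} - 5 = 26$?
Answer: $\frac{13246327}{51} \approx 2.5973 \cdot 10^{5}$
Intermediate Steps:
$h{\left(m \right)} = 31$ ($h{\left(m \right)} = 5 + 26 = 31$)
$U = \frac{25}{2}$ ($U = -3 + \frac{1}{2} \cdot 31 = -3 + \frac{31}{2} = \frac{25}{2} \approx 12.5$)
$P{\left(L,N \right)} = \frac{127 N}{51}$ ($P{\left(L,N \right)} = \left(-381\right) \left(- \frac{1}{153}\right) N = \frac{127 N}{51}$)
$259707 + P{\left(U,J{\left(F{\left(-4 \right)} \right)} \right)} = 259707 + \frac{127 \cdot \frac{10}{1}}{51} = 259707 + \frac{127 \cdot 10 \cdot 1}{51} = 259707 + \frac{127}{51} \cdot 10 = 259707 + \frac{1270}{51} = \frac{13246327}{51}$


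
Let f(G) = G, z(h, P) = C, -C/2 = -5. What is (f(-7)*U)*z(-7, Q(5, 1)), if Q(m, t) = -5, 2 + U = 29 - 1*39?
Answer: 840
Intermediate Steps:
U = -12 (U = -2 + (29 - 1*39) = -2 + (29 - 39) = -2 - 10 = -12)
C = 10 (C = -2*(-5) = 10)
z(h, P) = 10
(f(-7)*U)*z(-7, Q(5, 1)) = -7*(-12)*10 = 84*10 = 840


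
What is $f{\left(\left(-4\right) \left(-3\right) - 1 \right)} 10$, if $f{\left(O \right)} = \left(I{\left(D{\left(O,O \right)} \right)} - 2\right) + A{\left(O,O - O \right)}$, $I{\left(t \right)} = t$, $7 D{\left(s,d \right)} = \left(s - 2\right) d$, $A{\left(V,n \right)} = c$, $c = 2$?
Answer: $\frac{990}{7} \approx 141.43$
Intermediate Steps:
$A{\left(V,n \right)} = 2$
$D{\left(s,d \right)} = \frac{d \left(-2 + s\right)}{7}$ ($D{\left(s,d \right)} = \frac{\left(s - 2\right) d}{7} = \frac{\left(-2 + s\right) d}{7} = \frac{d \left(-2 + s\right)}{7}$)
$f{\left(O \right)} = \frac{O \left(-2 + O\right)}{7}$ ($f{\left(O \right)} = \left(\frac{O \left(-2 + O\right)}{7} - 2\right) + 2 = \left(-2 + \frac{O \left(-2 + O\right)}{7}\right) + 2 = \frac{O \left(-2 + O\right)}{7}$)
$f{\left(\left(-4\right) \left(-3\right) - 1 \right)} 10 = \frac{\left(\left(-4\right) \left(-3\right) - 1\right) \left(-2 - -11\right)}{7} \cdot 10 = \frac{\left(12 - 1\right) \left(-2 + \left(12 - 1\right)\right)}{7} \cdot 10 = \frac{1}{7} \cdot 11 \left(-2 + 11\right) 10 = \frac{1}{7} \cdot 11 \cdot 9 \cdot 10 = \frac{99}{7} \cdot 10 = \frac{990}{7}$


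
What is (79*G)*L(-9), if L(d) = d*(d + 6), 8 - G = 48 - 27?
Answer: -27729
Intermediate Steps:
G = -13 (G = 8 - (48 - 27) = 8 - 1*21 = 8 - 21 = -13)
L(d) = d*(6 + d)
(79*G)*L(-9) = (79*(-13))*(-9*(6 - 9)) = -(-9243)*(-3) = -1027*27 = -27729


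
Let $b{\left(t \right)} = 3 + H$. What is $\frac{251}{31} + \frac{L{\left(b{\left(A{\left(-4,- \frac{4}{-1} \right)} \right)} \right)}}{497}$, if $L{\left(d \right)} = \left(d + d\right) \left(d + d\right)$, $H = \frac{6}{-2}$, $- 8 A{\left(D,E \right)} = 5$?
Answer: $\frac{251}{31} \approx 8.0968$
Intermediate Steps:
$A{\left(D,E \right)} = - \frac{5}{8}$ ($A{\left(D,E \right)} = \left(- \frac{1}{8}\right) 5 = - \frac{5}{8}$)
$H = -3$ ($H = 6 \left(- \frac{1}{2}\right) = -3$)
$b{\left(t \right)} = 0$ ($b{\left(t \right)} = 3 - 3 = 0$)
$L{\left(d \right)} = 4 d^{2}$ ($L{\left(d \right)} = 2 d 2 d = 4 d^{2}$)
$\frac{251}{31} + \frac{L{\left(b{\left(A{\left(-4,- \frac{4}{-1} \right)} \right)} \right)}}{497} = \frac{251}{31} + \frac{4 \cdot 0^{2}}{497} = 251 \cdot \frac{1}{31} + 4 \cdot 0 \cdot \frac{1}{497} = \frac{251}{31} + 0 \cdot \frac{1}{497} = \frac{251}{31} + 0 = \frac{251}{31}$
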